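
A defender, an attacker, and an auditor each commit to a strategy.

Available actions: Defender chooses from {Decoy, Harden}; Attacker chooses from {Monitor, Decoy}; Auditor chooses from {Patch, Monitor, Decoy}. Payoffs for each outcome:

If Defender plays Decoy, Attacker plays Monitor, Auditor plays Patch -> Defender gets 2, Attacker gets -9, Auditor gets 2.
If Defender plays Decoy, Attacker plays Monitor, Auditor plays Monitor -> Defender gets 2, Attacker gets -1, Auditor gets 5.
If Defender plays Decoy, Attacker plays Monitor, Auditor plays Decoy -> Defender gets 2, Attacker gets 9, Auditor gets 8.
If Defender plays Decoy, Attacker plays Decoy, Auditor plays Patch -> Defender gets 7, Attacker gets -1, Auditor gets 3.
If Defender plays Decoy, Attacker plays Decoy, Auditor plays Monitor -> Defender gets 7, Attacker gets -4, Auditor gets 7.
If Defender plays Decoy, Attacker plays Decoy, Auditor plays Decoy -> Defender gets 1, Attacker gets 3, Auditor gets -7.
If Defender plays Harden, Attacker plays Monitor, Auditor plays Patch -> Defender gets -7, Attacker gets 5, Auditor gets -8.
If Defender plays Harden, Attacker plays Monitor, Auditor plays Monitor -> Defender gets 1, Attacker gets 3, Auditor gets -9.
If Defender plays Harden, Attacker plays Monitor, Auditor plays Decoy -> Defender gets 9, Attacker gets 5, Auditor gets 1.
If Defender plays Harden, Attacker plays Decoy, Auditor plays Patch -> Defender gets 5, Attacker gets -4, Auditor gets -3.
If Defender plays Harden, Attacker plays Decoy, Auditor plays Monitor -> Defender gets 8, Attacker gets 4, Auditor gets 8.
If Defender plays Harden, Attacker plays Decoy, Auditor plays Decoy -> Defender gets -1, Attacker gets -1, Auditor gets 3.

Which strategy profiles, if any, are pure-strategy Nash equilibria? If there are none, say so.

For each player, find the best response to each opponent profile; mutual best responses are the pure NE.
Defender against (Monitor, Patch): payoffs 2, -7 → best response Decoy.
Defender against (Monitor, Monitor): payoffs 2, 1 → best response Decoy.
Defender against (Monitor, Decoy): payoffs 2, 9 → best response Harden.
Defender against (Decoy, Patch): payoffs 7, 5 → best response Decoy.
Defender against (Decoy, Monitor): payoffs 7, 8 → best response Harden.
Defender against (Decoy, Decoy): payoffs 1, -1 → best response Decoy.
Attacker against (Decoy, Patch): payoffs -9, -1 → best response Decoy.
Attacker against (Decoy, Monitor): payoffs -1, -4 → best response Monitor.
Attacker against (Decoy, Decoy): payoffs 9, 3 → best response Monitor.
Attacker against (Harden, Patch): payoffs 5, -4 → best response Monitor.
Attacker against (Harden, Monitor): payoffs 3, 4 → best response Decoy.
Attacker against (Harden, Decoy): payoffs 5, -1 → best response Monitor.
Auditor against (Decoy, Monitor): payoffs 2, 5, 8 → best response Decoy.
Auditor against (Decoy, Decoy): payoffs 3, 7, -7 → best response Monitor.
Auditor against (Harden, Monitor): payoffs -8, -9, 1 → best response Decoy.
Auditor against (Harden, Decoy): payoffs -3, 8, 3 → best response Monitor.
Mutual best responses: (Harden, Monitor, Decoy); (Harden, Decoy, Monitor).

Pure-strategy Nash equilibria: (Harden, Monitor, Decoy); (Harden, Decoy, Monitor)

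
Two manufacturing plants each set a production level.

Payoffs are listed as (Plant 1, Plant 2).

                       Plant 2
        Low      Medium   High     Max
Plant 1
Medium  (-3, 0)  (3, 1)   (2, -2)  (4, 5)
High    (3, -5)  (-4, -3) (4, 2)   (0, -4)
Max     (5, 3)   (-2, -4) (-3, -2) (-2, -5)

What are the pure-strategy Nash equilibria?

(Medium, Low): Plant 1 can switch to High (-3 → 3). Not NE.
(Medium, Medium): Plant 2 can switch to Max (1 → 5). Not NE.
(Medium, High): Plant 1 can switch to High (2 → 4). Not NE.
(Medium, Max): Plant 1 gets 4, best alternative 0; Plant 2 gets 5, best alternative 1. No profitable deviation — NE.
(High, Low): Plant 1 can switch to Max (3 → 5). Not NE.
(High, Medium): Plant 1 can switch to Medium (-4 → 3). Not NE.
(High, High): Plant 1 gets 4, best alternative 2; Plant 2 gets 2, best alternative -3. No profitable deviation — NE.
(High, Max): Plant 1 can switch to Medium (0 → 4). Not NE.
(Max, Low): Plant 1 gets 5, best alternative 3; Plant 2 gets 3, best alternative -2. No profitable deviation — NE.
(Max, Medium): Plant 1 can switch to Medium (-2 → 3). Not NE.
(Max, High): Plant 1 can switch to Medium (-3 → 2). Not NE.
(The remaining 1 profile has a profitable deviation by the same check.)

The pure Nash equilibria are (Medium, Max) and (High, High) and (Max, Low).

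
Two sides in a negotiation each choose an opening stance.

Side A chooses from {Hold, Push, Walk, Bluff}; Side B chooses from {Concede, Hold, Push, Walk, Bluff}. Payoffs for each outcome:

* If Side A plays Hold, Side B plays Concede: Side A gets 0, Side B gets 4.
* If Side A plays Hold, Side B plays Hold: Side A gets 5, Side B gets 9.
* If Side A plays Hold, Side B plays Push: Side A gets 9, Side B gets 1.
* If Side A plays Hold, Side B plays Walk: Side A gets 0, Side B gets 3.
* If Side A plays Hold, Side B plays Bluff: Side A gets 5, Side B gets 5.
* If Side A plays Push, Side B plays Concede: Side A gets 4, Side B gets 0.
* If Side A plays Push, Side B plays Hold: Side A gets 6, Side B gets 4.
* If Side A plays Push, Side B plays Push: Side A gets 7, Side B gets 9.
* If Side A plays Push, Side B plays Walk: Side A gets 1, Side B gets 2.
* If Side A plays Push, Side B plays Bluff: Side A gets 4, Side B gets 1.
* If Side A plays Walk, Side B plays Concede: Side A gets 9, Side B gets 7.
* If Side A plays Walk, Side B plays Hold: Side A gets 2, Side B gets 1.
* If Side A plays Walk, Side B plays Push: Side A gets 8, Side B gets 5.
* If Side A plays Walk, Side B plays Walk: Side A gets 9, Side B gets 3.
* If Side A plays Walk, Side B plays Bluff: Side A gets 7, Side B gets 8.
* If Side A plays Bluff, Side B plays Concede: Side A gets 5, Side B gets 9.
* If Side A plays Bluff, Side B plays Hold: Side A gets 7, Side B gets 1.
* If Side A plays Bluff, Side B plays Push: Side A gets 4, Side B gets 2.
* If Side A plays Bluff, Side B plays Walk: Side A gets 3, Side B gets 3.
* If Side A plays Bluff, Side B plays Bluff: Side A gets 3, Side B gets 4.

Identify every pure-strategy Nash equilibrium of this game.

Pure NE: (Walk, Bluff)

Mark each player's best response to every combination of opponents' strategies; a profile where every player is best-responding is a pure Nash equilibrium.
Side A against Concede: payoffs 0, 4, 9, 5 → best response Walk.
Side A against Hold: payoffs 5, 6, 2, 7 → best response Bluff.
Side A against Push: payoffs 9, 7, 8, 4 → best response Hold.
Side A against Walk: payoffs 0, 1, 9, 3 → best response Walk.
Side A against Bluff: payoffs 5, 4, 7, 3 → best response Walk.
Side B against Hold: payoffs 4, 9, 1, 3, 5 → best response Hold.
Side B against Push: payoffs 0, 4, 9, 2, 1 → best response Push.
Side B against Walk: payoffs 7, 1, 5, 3, 8 → best response Bluff.
Side B against Bluff: payoffs 9, 1, 2, 3, 4 → best response Concede.
Mutual best responses: (Walk, Bluff).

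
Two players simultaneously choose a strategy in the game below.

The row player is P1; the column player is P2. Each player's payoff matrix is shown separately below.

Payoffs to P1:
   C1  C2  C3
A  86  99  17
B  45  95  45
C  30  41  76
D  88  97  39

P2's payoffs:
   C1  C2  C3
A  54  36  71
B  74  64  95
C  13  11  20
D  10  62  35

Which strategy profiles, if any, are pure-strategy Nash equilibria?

(A, C1): P1 can switch to D (86 → 88). Not NE.
(A, C2): P2 can switch to C1 (36 → 54). Not NE.
(A, C3): P1 can switch to B (17 → 45). Not NE.
(B, C1): P1 can switch to A (45 → 86). Not NE.
(B, C2): P1 can switch to A (95 → 99). Not NE.
(B, C3): P1 can switch to C (45 → 76). Not NE.
(C, C1): P1 can switch to A (30 → 86). Not NE.
(C, C2): P1 can switch to A (41 → 99). Not NE.
(C, C3): P1 gets 76, best alternative 45; P2 gets 20, best alternative 13. No profitable deviation — NE.
(D, C1): P2 can switch to C2 (10 → 62). Not NE.
(D, C2): P1 can switch to A (97 → 99). Not NE.
(D, C3): P1 can switch to B (39 → 45). Not NE.

(C, C3)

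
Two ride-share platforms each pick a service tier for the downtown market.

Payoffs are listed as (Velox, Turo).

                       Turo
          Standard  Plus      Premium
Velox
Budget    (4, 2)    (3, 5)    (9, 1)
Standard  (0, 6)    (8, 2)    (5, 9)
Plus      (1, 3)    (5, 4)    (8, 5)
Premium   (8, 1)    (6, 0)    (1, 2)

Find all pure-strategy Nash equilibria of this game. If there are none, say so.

Mark each player's best response to every combination of opponents' strategies; a profile where every player is best-responding is a pure Nash equilibrium.
Velox against Standard: payoffs 4, 0, 1, 8 → best response Premium.
Velox against Plus: payoffs 3, 8, 5, 6 → best response Standard.
Velox against Premium: payoffs 9, 5, 8, 1 → best response Budget.
Turo against Budget: payoffs 2, 5, 1 → best response Plus.
Turo against Standard: payoffs 6, 2, 9 → best response Premium.
Turo against Plus: payoffs 3, 4, 5 → best response Premium.
Turo against Premium: payoffs 1, 0, 2 → best response Premium.
No profile is a mutual best response for all players.

none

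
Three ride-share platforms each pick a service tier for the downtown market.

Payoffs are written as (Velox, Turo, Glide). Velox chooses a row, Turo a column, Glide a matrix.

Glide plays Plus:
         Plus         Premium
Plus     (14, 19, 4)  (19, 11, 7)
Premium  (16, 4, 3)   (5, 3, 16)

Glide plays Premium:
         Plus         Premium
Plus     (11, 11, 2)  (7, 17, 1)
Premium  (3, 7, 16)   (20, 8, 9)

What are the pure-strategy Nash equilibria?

Mark each player's best response to every combination of opponents' strategies; a profile where every player is best-responding is a pure Nash equilibrium.
Velox against (Plus, Plus): payoffs 14, 16 → best response Premium.
Velox against (Plus, Premium): payoffs 11, 3 → best response Plus.
Velox against (Premium, Plus): payoffs 19, 5 → best response Plus.
Velox against (Premium, Premium): payoffs 7, 20 → best response Premium.
Turo against (Plus, Plus): payoffs 19, 11 → best response Plus.
Turo against (Plus, Premium): payoffs 11, 17 → best response Premium.
Turo against (Premium, Plus): payoffs 4, 3 → best response Plus.
Turo against (Premium, Premium): payoffs 7, 8 → best response Premium.
Glide against (Plus, Plus): payoffs 4, 2 → best response Plus.
Glide against (Plus, Premium): payoffs 7, 1 → best response Plus.
Glide against (Premium, Plus): payoffs 3, 16 → best response Premium.
Glide against (Premium, Premium): payoffs 16, 9 → best response Plus.
No profile is a mutual best response for all players.

This game has no pure Nash equilibrium.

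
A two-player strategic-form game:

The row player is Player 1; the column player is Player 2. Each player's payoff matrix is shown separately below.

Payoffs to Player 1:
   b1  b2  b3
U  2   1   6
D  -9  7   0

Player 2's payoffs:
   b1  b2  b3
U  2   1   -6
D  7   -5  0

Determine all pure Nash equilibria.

Pure NE: (U, b1)

Player 1 against b1: payoffs 2, -9 → best response U.
Player 1 against b2: payoffs 1, 7 → best response D.
Player 1 against b3: payoffs 6, 0 → best response U.
Player 2 against U: payoffs 2, 1, -6 → best response b1.
Player 2 against D: payoffs 7, -5, 0 → best response b1.
Mutual best responses: (U, b1).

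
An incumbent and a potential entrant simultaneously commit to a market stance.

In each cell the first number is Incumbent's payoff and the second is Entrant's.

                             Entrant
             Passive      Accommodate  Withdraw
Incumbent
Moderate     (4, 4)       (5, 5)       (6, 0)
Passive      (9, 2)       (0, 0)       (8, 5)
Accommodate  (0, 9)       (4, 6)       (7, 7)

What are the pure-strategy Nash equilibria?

Incumbent against Passive: payoffs 4, 9, 0 → best response Passive.
Incumbent against Accommodate: payoffs 5, 0, 4 → best response Moderate.
Incumbent against Withdraw: payoffs 6, 8, 7 → best response Passive.
Entrant against Moderate: payoffs 4, 5, 0 → best response Accommodate.
Entrant against Passive: payoffs 2, 0, 5 → best response Withdraw.
Entrant against Accommodate: payoffs 9, 6, 7 → best response Passive.
Mutual best responses: (Moderate, Accommodate); (Passive, Withdraw).

Pure-strategy Nash equilibria: (Moderate, Accommodate); (Passive, Withdraw)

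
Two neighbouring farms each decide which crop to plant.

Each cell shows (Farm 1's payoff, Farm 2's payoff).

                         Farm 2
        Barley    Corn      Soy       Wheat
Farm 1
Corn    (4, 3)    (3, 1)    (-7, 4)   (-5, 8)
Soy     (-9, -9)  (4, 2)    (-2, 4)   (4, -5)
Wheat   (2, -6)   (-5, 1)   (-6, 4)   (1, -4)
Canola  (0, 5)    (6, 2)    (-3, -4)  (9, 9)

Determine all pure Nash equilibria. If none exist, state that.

(Corn, Barley): Farm 2 can switch to Soy (3 → 4). Not NE.
(Corn, Corn): Farm 1 can switch to Soy (3 → 4). Not NE.
(Corn, Soy): Farm 1 can switch to Soy (-7 → -2). Not NE.
(Corn, Wheat): Farm 1 can switch to Soy (-5 → 4). Not NE.
(Soy, Barley): Farm 1 can switch to Corn (-9 → 4). Not NE.
(Soy, Corn): Farm 1 can switch to Canola (4 → 6). Not NE.
(Soy, Soy): Farm 1 gets -2, best alternative -3; Farm 2 gets 4, best alternative 2. No profitable deviation — NE.
(Canola, Wheat): Farm 1 gets 9, best alternative 4; Farm 2 gets 9, best alternative 5. No profitable deviation — NE.
(The remaining 8 profiles each have a profitable deviation by the same check.)

(Soy, Soy) and (Canola, Wheat)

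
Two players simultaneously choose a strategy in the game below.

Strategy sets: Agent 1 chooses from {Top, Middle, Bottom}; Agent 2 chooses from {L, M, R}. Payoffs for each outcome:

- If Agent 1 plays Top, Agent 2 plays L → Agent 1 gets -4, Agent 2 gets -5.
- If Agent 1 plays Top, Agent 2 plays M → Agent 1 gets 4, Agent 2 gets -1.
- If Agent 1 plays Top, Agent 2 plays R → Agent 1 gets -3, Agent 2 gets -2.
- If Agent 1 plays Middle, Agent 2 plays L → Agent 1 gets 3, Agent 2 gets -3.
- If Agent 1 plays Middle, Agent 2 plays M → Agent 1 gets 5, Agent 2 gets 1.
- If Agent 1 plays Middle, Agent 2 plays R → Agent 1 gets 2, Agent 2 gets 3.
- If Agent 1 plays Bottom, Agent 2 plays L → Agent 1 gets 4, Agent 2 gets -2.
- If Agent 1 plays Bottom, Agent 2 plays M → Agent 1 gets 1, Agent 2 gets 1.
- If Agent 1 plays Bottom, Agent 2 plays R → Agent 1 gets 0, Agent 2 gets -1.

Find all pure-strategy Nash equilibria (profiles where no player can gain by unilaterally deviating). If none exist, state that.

Check each profile: it is a Nash equilibrium iff no player can strictly gain by switching unilaterally.
(Top, L): Agent 1 can switch to Middle (-4 → 3). Not NE.
(Top, M): Agent 1 can switch to Middle (4 → 5). Not NE.
(Top, R): Agent 1 can switch to Middle (-3 → 2). Not NE.
(Middle, L): Agent 1 can switch to Bottom (3 → 4). Not NE.
(Middle, M): Agent 2 can switch to R (1 → 3). Not NE.
(Middle, R): Agent 1 gets 2, best alternative 0; Agent 2 gets 3, best alternative 1. No profitable deviation — NE.
(Bottom, L): Agent 2 can switch to M (-2 → 1). Not NE.
(Bottom, M): Agent 1 can switch to Top (1 → 4). Not NE.
(Bottom, R): Agent 1 can switch to Middle (0 → 2). Not NE.

The unique pure-strategy Nash equilibrium is (Middle, R).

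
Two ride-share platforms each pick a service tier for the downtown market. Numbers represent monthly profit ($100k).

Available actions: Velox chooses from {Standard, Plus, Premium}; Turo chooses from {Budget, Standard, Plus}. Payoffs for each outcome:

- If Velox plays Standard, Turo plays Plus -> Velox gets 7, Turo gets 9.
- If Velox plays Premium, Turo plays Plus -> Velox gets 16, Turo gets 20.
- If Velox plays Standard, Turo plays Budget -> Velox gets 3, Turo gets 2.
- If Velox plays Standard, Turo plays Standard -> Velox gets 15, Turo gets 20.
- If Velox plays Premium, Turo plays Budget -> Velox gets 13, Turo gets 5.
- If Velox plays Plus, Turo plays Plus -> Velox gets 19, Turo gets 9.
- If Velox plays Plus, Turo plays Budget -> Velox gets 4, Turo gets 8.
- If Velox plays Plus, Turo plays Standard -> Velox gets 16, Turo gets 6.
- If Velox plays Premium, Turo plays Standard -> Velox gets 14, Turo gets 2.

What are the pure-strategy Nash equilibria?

(Standard, Budget): Velox can switch to Plus (3 → 4). Not NE.
(Standard, Standard): Velox can switch to Plus (15 → 16). Not NE.
(Standard, Plus): Velox can switch to Plus (7 → 19). Not NE.
(Plus, Budget): Velox can switch to Premium (4 → 13). Not NE.
(Plus, Standard): Turo can switch to Budget (6 → 8). Not NE.
(Plus, Plus): Velox gets 19, best alternative 16; Turo gets 9, best alternative 8. No profitable deviation — NE.
(Premium, Budget): Turo can switch to Plus (5 → 20). Not NE.
(Premium, Standard): Velox can switch to Standard (14 → 15). Not NE.
(Premium, Plus): Velox can switch to Plus (16 → 19). Not NE.

Pure NE: (Plus, Plus)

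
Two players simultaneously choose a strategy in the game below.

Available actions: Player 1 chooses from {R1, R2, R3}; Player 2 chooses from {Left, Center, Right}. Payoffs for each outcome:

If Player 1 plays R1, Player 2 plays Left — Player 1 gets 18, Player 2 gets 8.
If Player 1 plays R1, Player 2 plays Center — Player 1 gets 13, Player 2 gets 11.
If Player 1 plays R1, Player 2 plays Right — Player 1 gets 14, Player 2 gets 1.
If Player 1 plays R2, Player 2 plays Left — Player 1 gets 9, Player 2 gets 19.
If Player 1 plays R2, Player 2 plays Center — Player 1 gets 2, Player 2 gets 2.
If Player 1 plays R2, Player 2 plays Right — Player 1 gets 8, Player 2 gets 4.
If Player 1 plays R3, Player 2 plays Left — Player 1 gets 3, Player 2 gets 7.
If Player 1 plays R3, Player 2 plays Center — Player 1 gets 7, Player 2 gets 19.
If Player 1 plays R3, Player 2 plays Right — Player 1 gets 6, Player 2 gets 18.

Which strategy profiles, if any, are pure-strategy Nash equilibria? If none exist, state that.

Player 1 against Left: payoffs 18, 9, 3 → best response R1.
Player 1 against Center: payoffs 13, 2, 7 → best response R1.
Player 1 against Right: payoffs 14, 8, 6 → best response R1.
Player 2 against R1: payoffs 8, 11, 1 → best response Center.
Player 2 against R2: payoffs 19, 2, 4 → best response Left.
Player 2 against R3: payoffs 7, 19, 18 → best response Center.
Mutual best responses: (R1, Center).

(R1, Center)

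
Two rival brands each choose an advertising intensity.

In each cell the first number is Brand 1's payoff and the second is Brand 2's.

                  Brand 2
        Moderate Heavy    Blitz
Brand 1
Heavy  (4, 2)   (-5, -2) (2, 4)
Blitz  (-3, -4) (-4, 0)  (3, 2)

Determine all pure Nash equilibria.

Mark each player's best response to every combination of opponents' strategies; a profile where every player is best-responding is a pure Nash equilibrium.
Brand 1 against Moderate: payoffs 4, -3 → best response Heavy.
Brand 1 against Heavy: payoffs -5, -4 → best response Blitz.
Brand 1 against Blitz: payoffs 2, 3 → best response Blitz.
Brand 2 against Heavy: payoffs 2, -2, 4 → best response Blitz.
Brand 2 against Blitz: payoffs -4, 0, 2 → best response Blitz.
Mutual best responses: (Blitz, Blitz).

Pure NE: (Blitz, Blitz)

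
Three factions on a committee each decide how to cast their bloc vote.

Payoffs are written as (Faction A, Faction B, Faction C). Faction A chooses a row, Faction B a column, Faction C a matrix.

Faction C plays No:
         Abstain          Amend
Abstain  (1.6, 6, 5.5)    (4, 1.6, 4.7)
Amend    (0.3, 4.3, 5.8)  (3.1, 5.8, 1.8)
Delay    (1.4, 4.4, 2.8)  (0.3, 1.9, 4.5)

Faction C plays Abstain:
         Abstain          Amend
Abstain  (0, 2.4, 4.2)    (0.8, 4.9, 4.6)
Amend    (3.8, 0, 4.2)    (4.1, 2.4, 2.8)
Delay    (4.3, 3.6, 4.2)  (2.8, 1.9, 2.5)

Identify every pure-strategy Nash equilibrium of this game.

The pure Nash equilibria are (Abstain, Abstain, No); (Amend, Amend, Abstain); (Delay, Abstain, Abstain).

For each strategy profile, look for a profitable unilateral deviation.
(Abstain, Abstain, No): Faction A gets 1.6, best alternative 1.4; Faction B gets 6, best alternative 1.6; Faction C gets 5.5, best alternative 4.2. No profitable deviation — NE.
(Abstain, Abstain, Abstain): Faction A can switch to Amend (0 → 3.8). Not NE.
(Abstain, Amend, No): Faction B can switch to Abstain (1.6 → 6). Not NE.
(Abstain, Amend, Abstain): Faction A can switch to Amend (0.8 → 4.1). Not NE.
(Amend, Abstain, No): Faction A can switch to Abstain (0.3 → 1.6). Not NE.
(Amend, Abstain, Abstain): Faction A can switch to Delay (3.8 → 4.3). Not NE.
(Amend, Amend, No): Faction A can switch to Abstain (3.1 → 4). Not NE.
(Amend, Amend, Abstain): Faction A gets 4.1, best alternative 2.8; Faction B gets 2.4, best alternative 0; Faction C gets 2.8, best alternative 1.8. No profitable deviation — NE.
(Delay, Abstain, Abstain): Faction A gets 4.3, best alternative 3.8; Faction B gets 3.6, best alternative 1.9; Faction C gets 4.2, best alternative 2.8. No profitable deviation — NE.
(The remaining 3 profiles each have a profitable deviation by the same check.)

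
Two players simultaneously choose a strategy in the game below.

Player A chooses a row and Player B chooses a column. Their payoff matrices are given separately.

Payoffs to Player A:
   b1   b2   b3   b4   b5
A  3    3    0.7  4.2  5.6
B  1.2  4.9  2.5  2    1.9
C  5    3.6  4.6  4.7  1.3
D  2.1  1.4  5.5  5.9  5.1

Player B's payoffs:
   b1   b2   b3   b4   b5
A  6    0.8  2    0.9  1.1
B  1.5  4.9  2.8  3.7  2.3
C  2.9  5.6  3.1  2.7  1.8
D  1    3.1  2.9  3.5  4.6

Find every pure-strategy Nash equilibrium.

Mark each player's best response to every combination of opponents' strategies; a profile where every player is best-responding is a pure Nash equilibrium.
Player A against b1: payoffs 3, 1.2, 5, 2.1 → best response C.
Player A against b2: payoffs 3, 4.9, 3.6, 1.4 → best response B.
Player A against b3: payoffs 0.7, 2.5, 4.6, 5.5 → best response D.
Player A against b4: payoffs 4.2, 2, 4.7, 5.9 → best response D.
Player A against b5: payoffs 5.6, 1.9, 1.3, 5.1 → best response A.
Player B against A: payoffs 6, 0.8, 2, 0.9, 1.1 → best response b1.
Player B against B: payoffs 1.5, 4.9, 2.8, 3.7, 2.3 → best response b2.
Player B against C: payoffs 2.9, 5.6, 3.1, 2.7, 1.8 → best response b2.
Player B against D: payoffs 1, 3.1, 2.9, 3.5, 4.6 → best response b5.
Mutual best responses: (B, b2).

The unique pure-strategy Nash equilibrium is (B, b2).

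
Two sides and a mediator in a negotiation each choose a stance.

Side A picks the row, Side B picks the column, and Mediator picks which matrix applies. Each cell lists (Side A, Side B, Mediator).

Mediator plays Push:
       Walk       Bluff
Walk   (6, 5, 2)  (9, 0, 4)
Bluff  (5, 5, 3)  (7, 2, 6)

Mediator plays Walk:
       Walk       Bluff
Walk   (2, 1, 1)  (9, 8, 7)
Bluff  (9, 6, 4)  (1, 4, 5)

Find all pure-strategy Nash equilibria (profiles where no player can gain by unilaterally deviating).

Pure-strategy Nash equilibria: (Walk, Walk, Push); (Walk, Bluff, Walk); (Bluff, Walk, Walk)

(Walk, Walk, Push): Side A gets 6, best alternative 5; Side B gets 5, best alternative 0; Mediator gets 2, best alternative 1. No profitable deviation — NE.
(Walk, Walk, Walk): Side A can switch to Bluff (2 → 9). Not NE.
(Walk, Bluff, Push): Side B can switch to Walk (0 → 5). Not NE.
(Walk, Bluff, Walk): Side A gets 9, best alternative 1; Side B gets 8, best alternative 1; Mediator gets 7, best alternative 4. No profitable deviation — NE.
(Bluff, Walk, Push): Side A can switch to Walk (5 → 6). Not NE.
(Bluff, Walk, Walk): Side A gets 9, best alternative 2; Side B gets 6, best alternative 4; Mediator gets 4, best alternative 3. No profitable deviation — NE.
(Bluff, Bluff, Push): Side A can switch to Walk (7 → 9). Not NE.
(Bluff, Bluff, Walk): Side A can switch to Walk (1 → 9). Not NE.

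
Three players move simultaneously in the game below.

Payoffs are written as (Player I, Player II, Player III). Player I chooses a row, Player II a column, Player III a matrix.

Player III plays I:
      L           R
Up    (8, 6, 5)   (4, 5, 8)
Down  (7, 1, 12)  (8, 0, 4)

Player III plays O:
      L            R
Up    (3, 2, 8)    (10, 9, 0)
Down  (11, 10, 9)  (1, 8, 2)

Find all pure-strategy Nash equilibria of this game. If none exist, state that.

For each strategy profile, look for a profitable unilateral deviation.
(Up, L, I): Player III can switch to O (5 → 8). Not NE.
(Up, L, O): Player I can switch to Down (3 → 11). Not NE.
(Up, R, I): Player I can switch to Down (4 → 8). Not NE.
(Up, R, O): Player III can switch to I (0 → 8). Not NE.
(Down, L, I): Player I can switch to Up (7 → 8). Not NE.
(Down, L, O): Player III can switch to I (9 → 12). Not NE.
(Down, R, I): Player II can switch to L (0 → 1). Not NE.
(Down, R, O): Player I can switch to Up (1 → 10). Not NE.

No pure-strategy Nash equilibrium.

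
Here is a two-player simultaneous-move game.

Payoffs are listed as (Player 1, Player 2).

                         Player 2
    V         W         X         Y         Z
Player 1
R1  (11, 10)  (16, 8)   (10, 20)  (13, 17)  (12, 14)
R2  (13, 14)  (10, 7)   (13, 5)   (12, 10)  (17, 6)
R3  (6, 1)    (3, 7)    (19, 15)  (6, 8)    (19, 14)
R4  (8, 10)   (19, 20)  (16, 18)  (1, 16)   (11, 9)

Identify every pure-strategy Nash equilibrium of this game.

(R2, V); (R3, X); (R4, W)

(R1, V): Player 1 can switch to R2 (11 → 13). Not NE.
(R1, W): Player 1 can switch to R4 (16 → 19). Not NE.
(R1, X): Player 1 can switch to R2 (10 → 13). Not NE.
(R1, Y): Player 2 can switch to X (17 → 20). Not NE.
(R1, Z): Player 1 can switch to R2 (12 → 17). Not NE.
(R2, V): Player 1 gets 13, best alternative 11; Player 2 gets 14, best alternative 10. No profitable deviation — NE.
(R2, W): Player 1 can switch to R1 (10 → 16). Not NE.
(R2, X): Player 1 can switch to R3 (13 → 19). Not NE.
(R2, Y): Player 1 can switch to R1 (12 → 13). Not NE.
(R2, Z): Player 1 can switch to R3 (17 → 19). Not NE.
(R3, V): Player 1 can switch to R1 (6 → 11). Not NE.
(R3, W): Player 1 can switch to R1 (3 → 16). Not NE.
(R3, X): Player 1 gets 19, best alternative 16; Player 2 gets 15, best alternative 14. No profitable deviation — NE.
(R3, Y): Player 1 can switch to R1 (6 → 13). Not NE.
(R4, W): Player 1 gets 19, best alternative 16; Player 2 gets 20, best alternative 18. No profitable deviation — NE.
(The remaining 5 profiles each have a profitable deviation by the same check.)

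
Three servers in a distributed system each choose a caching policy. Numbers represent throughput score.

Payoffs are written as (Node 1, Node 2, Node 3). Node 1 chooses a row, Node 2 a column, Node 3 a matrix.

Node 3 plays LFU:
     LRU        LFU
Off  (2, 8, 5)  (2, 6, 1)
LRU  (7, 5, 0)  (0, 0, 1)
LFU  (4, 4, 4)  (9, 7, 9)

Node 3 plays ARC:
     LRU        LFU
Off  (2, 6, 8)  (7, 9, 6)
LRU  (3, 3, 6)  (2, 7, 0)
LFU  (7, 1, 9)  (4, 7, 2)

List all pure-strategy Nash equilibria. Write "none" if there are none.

Mark each player's best response to every combination of opponents' strategies; a profile where every player is best-responding is a pure Nash equilibrium.
Node 1 against (LRU, LFU): payoffs 2, 7, 4 → best response LRU.
Node 1 against (LRU, ARC): payoffs 2, 3, 7 → best response LFU.
Node 1 against (LFU, LFU): payoffs 2, 0, 9 → best response LFU.
Node 1 against (LFU, ARC): payoffs 7, 2, 4 → best response Off.
Node 2 against (Off, LFU): payoffs 8, 6 → best response LRU.
Node 2 against (Off, ARC): payoffs 6, 9 → best response LFU.
Node 2 against (LRU, LFU): payoffs 5, 0 → best response LRU.
Node 2 against (LRU, ARC): payoffs 3, 7 → best response LFU.
Node 2 against (LFU, LFU): payoffs 4, 7 → best response LFU.
Node 2 against (LFU, ARC): payoffs 1, 7 → best response LFU.
Node 3 against (Off, LRU): payoffs 5, 8 → best response ARC.
Node 3 against (Off, LFU): payoffs 1, 6 → best response ARC.
Node 3 against (LRU, LRU): payoffs 0, 6 → best response ARC.
Node 3 against (LRU, LFU): payoffs 1, 0 → best response LFU.
Node 3 against (LFU, LRU): payoffs 4, 9 → best response ARC.
Node 3 against (LFU, LFU): payoffs 9, 2 → best response LFU.
Mutual best responses: (Off, LFU, ARC); (LFU, LFU, LFU).

(Off, LFU, ARC) and (LFU, LFU, LFU)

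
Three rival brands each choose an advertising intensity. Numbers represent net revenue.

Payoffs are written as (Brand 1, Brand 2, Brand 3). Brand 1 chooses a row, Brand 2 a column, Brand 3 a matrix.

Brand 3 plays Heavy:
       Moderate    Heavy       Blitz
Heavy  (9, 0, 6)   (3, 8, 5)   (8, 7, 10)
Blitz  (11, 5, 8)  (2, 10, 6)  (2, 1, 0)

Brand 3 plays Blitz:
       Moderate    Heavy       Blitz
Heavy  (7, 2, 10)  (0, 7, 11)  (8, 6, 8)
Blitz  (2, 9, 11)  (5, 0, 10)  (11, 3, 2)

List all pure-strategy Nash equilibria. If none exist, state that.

Brand 1 against (Moderate, Heavy): payoffs 9, 11 → best response Blitz.
Brand 1 against (Moderate, Blitz): payoffs 7, 2 → best response Heavy.
Brand 1 against (Heavy, Heavy): payoffs 3, 2 → best response Heavy.
Brand 1 against (Heavy, Blitz): payoffs 0, 5 → best response Blitz.
Brand 1 against (Blitz, Heavy): payoffs 8, 2 → best response Heavy.
Brand 1 against (Blitz, Blitz): payoffs 8, 11 → best response Blitz.
Brand 2 against (Heavy, Heavy): payoffs 0, 8, 7 → best response Heavy.
Brand 2 against (Heavy, Blitz): payoffs 2, 7, 6 → best response Heavy.
Brand 2 against (Blitz, Heavy): payoffs 5, 10, 1 → best response Heavy.
Brand 2 against (Blitz, Blitz): payoffs 9, 0, 3 → best response Moderate.
Brand 3 against (Heavy, Moderate): payoffs 6, 10 → best response Blitz.
Brand 3 against (Heavy, Heavy): payoffs 5, 11 → best response Blitz.
Brand 3 against (Heavy, Blitz): payoffs 10, 8 → best response Heavy.
Brand 3 against (Blitz, Moderate): payoffs 8, 11 → best response Blitz.
Brand 3 against (Blitz, Heavy): payoffs 6, 10 → best response Blitz.
Brand 3 against (Blitz, Blitz): payoffs 0, 2 → best response Blitz.
No profile is a mutual best response for all players.

There is no pure-strategy Nash equilibrium.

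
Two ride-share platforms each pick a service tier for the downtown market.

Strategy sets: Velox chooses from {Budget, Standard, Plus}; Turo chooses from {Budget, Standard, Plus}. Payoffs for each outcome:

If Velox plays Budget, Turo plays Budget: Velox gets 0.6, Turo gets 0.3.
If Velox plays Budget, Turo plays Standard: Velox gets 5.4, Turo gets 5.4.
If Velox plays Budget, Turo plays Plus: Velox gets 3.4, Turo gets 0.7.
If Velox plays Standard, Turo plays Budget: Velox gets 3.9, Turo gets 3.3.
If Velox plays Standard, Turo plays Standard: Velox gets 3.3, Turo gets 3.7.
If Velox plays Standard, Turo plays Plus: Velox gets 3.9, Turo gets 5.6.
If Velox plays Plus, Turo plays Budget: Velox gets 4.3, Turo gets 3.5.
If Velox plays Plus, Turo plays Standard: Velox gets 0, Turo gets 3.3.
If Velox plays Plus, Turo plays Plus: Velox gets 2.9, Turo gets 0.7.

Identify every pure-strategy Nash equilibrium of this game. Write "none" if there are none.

Pure-strategy Nash equilibria: (Budget, Standard); (Standard, Plus); (Plus, Budget)

(Budget, Budget): Velox can switch to Standard (0.6 → 3.9). Not NE.
(Budget, Standard): Velox gets 5.4, best alternative 3.3; Turo gets 5.4, best alternative 0.7. No profitable deviation — NE.
(Budget, Plus): Velox can switch to Standard (3.4 → 3.9). Not NE.
(Standard, Budget): Velox can switch to Plus (3.9 → 4.3). Not NE.
(Standard, Standard): Velox can switch to Budget (3.3 → 5.4). Not NE.
(Standard, Plus): Velox gets 3.9, best alternative 3.4; Turo gets 5.6, best alternative 3.7. No profitable deviation — NE.
(Plus, Budget): Velox gets 4.3, best alternative 3.9; Turo gets 3.5, best alternative 3.3. No profitable deviation — NE.
(Plus, Standard): Velox can switch to Budget (0 → 5.4). Not NE.
(Plus, Plus): Velox can switch to Budget (2.9 → 3.4). Not NE.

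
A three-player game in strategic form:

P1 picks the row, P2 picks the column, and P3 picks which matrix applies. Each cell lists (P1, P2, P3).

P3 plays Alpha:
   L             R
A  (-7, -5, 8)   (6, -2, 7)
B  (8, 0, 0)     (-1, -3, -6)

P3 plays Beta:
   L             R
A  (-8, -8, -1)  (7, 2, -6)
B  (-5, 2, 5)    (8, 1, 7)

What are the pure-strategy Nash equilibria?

P1 against (L, Alpha): payoffs -7, 8 → best response B.
P1 against (L, Beta): payoffs -8, -5 → best response B.
P1 against (R, Alpha): payoffs 6, -1 → best response A.
P1 against (R, Beta): payoffs 7, 8 → best response B.
P2 against (A, Alpha): payoffs -5, -2 → best response R.
P2 against (A, Beta): payoffs -8, 2 → best response R.
P2 against (B, Alpha): payoffs 0, -3 → best response L.
P2 against (B, Beta): payoffs 2, 1 → best response L.
P3 against (A, L): payoffs 8, -1 → best response Alpha.
P3 against (A, R): payoffs 7, -6 → best response Alpha.
P3 against (B, L): payoffs 0, 5 → best response Beta.
P3 against (B, R): payoffs -6, 7 → best response Beta.
Mutual best responses: (A, R, Alpha); (B, L, Beta).

The pure Nash equilibria are (A, R, Alpha) and (B, L, Beta).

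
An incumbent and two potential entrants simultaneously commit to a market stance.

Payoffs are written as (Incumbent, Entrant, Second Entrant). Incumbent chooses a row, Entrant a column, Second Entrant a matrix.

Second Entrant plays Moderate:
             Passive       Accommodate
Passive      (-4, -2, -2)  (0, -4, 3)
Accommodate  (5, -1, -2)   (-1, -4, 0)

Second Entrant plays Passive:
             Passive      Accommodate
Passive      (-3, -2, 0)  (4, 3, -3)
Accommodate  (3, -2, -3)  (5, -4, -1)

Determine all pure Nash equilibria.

(Accommodate, Passive, Moderate)

Incumbent against (Passive, Moderate): payoffs -4, 5 → best response Accommodate.
Incumbent against (Passive, Passive): payoffs -3, 3 → best response Accommodate.
Incumbent against (Accommodate, Moderate): payoffs 0, -1 → best response Passive.
Incumbent against (Accommodate, Passive): payoffs 4, 5 → best response Accommodate.
Entrant against (Passive, Moderate): payoffs -2, -4 → best response Passive.
Entrant against (Passive, Passive): payoffs -2, 3 → best response Accommodate.
Entrant against (Accommodate, Moderate): payoffs -1, -4 → best response Passive.
Entrant against (Accommodate, Passive): payoffs -2, -4 → best response Passive.
Second Entrant against (Passive, Passive): payoffs -2, 0 → best response Passive.
Second Entrant against (Passive, Accommodate): payoffs 3, -3 → best response Moderate.
Second Entrant against (Accommodate, Passive): payoffs -2, -3 → best response Moderate.
Second Entrant against (Accommodate, Accommodate): payoffs 0, -1 → best response Moderate.
Mutual best responses: (Accommodate, Passive, Moderate).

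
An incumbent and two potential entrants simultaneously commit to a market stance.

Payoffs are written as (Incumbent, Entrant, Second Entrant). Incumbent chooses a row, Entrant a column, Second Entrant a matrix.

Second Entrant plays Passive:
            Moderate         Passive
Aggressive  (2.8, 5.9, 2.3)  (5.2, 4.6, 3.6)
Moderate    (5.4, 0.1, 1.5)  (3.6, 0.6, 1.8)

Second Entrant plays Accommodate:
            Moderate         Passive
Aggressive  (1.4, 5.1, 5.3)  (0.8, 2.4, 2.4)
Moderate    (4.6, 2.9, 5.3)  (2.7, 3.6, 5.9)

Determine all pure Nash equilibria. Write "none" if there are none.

Incumbent against (Moderate, Passive): payoffs 2.8, 5.4 → best response Moderate.
Incumbent against (Moderate, Accommodate): payoffs 1.4, 4.6 → best response Moderate.
Incumbent against (Passive, Passive): payoffs 5.2, 3.6 → best response Aggressive.
Incumbent against (Passive, Accommodate): payoffs 0.8, 2.7 → best response Moderate.
Entrant against (Aggressive, Passive): payoffs 5.9, 4.6 → best response Moderate.
Entrant against (Aggressive, Accommodate): payoffs 5.1, 2.4 → best response Moderate.
Entrant against (Moderate, Passive): payoffs 0.1, 0.6 → best response Passive.
Entrant against (Moderate, Accommodate): payoffs 2.9, 3.6 → best response Passive.
Second Entrant against (Aggressive, Moderate): payoffs 2.3, 5.3 → best response Accommodate.
Second Entrant against (Aggressive, Passive): payoffs 3.6, 2.4 → best response Passive.
Second Entrant against (Moderate, Moderate): payoffs 1.5, 5.3 → best response Accommodate.
Second Entrant against (Moderate, Passive): payoffs 1.8, 5.9 → best response Accommodate.
Mutual best responses: (Moderate, Passive, Accommodate).

The unique pure-strategy Nash equilibrium is (Moderate, Passive, Accommodate).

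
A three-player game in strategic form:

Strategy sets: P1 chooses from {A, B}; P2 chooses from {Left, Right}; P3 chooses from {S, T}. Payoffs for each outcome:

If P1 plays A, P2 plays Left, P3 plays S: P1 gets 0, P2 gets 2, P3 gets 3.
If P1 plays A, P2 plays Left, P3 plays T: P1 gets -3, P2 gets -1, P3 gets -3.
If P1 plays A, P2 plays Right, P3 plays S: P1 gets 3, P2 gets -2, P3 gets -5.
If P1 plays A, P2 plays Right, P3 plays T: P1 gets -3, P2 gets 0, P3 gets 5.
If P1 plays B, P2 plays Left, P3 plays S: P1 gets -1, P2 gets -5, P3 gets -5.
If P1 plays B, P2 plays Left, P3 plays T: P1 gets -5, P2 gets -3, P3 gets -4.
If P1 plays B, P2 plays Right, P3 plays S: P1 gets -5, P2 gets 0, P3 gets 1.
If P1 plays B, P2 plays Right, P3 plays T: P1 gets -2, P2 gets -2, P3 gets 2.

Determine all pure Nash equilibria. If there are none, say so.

(A, Left, S): P1 gets 0, best alternative -1; P2 gets 2, best alternative -2; P3 gets 3, best alternative -3. No profitable deviation — NE.
(A, Left, T): P2 can switch to Right (-1 → 0). Not NE.
(A, Right, S): P2 can switch to Left (-2 → 2). Not NE.
(A, Right, T): P1 can switch to B (-3 → -2). Not NE.
(B, Left, S): P1 can switch to A (-1 → 0). Not NE.
(B, Left, T): P1 can switch to A (-5 → -3). Not NE.
(B, Right, S): P1 can switch to A (-5 → 3). Not NE.
(B, Right, T): P1 gets -2, best alternative -3; P2 gets -2, best alternative -3; P3 gets 2, best alternative 1. No profitable deviation — NE.

Pure-strategy Nash equilibria: (A, Left, S); (B, Right, T)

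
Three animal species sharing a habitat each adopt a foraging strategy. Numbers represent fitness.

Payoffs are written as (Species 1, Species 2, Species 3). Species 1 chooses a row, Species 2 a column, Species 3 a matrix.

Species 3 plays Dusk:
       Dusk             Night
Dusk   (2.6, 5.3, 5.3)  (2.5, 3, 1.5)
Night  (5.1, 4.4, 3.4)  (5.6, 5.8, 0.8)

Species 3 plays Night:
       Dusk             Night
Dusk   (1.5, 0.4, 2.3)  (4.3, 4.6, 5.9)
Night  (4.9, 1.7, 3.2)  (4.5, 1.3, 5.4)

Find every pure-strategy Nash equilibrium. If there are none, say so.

This game has no pure Nash equilibrium.

(Dusk, Dusk, Dusk): Species 1 can switch to Night (2.6 → 5.1). Not NE.
(Dusk, Dusk, Night): Species 1 can switch to Night (1.5 → 4.9). Not NE.
(Dusk, Night, Dusk): Species 1 can switch to Night (2.5 → 5.6). Not NE.
(Dusk, Night, Night): Species 1 can switch to Night (4.3 → 4.5). Not NE.
(Night, Dusk, Dusk): Species 2 can switch to Night (4.4 → 5.8). Not NE.
(Night, Dusk, Night): Species 3 can switch to Dusk (3.2 → 3.4). Not NE.
(The remaining 2 profiles each have a profitable deviation by the same check.)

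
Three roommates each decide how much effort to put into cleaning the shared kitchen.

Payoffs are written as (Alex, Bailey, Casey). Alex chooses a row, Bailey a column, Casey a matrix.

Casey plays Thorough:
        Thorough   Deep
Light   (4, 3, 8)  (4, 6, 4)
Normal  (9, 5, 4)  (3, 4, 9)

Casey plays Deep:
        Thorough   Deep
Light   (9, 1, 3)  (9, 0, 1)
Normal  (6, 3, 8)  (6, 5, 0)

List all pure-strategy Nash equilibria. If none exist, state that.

(Light, Thorough, Thorough): Alex can switch to Normal (4 → 9). Not NE.
(Light, Thorough, Deep): Casey can switch to Thorough (3 → 8). Not NE.
(Light, Deep, Thorough): Alex gets 4, best alternative 3; Bailey gets 6, best alternative 3; Casey gets 4, best alternative 1. No profitable deviation — NE.
(Light, Deep, Deep): Bailey can switch to Thorough (0 → 1). Not NE.
(Normal, Thorough, Thorough): Casey can switch to Deep (4 → 8). Not NE.
(Normal, Thorough, Deep): Alex can switch to Light (6 → 9). Not NE.
(Normal, Deep, Thorough): Alex can switch to Light (3 → 4). Not NE.
(Normal, Deep, Deep): Alex can switch to Light (6 → 9). Not NE.

(Light, Deep, Thorough)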